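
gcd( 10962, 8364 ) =6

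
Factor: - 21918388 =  - 2^2*5479597^1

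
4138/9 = 459+7/9  =  459.78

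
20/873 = 20/873 = 0.02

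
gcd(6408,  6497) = 89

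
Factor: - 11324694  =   - 2^1 * 3^1*23^1*137^1*599^1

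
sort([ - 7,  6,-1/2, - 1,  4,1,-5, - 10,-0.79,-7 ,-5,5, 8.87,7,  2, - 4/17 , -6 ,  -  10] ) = [- 10,  -  10,-7,  -  7, - 6, - 5,-5, - 1,-0.79,-1/2, - 4/17,1, 2, 4,5, 6,7 , 8.87]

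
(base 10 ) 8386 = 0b10000011000010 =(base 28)AJE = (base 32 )862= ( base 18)17fg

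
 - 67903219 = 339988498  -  407891717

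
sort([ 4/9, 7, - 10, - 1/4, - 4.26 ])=[ - 10, - 4.26, - 1/4, 4/9, 7]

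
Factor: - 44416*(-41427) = 1840021632= 2^7*3^2*347^1*4603^1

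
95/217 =95/217=0.44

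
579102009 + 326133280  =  905235289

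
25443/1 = 25443 = 25443.00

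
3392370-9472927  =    -  6080557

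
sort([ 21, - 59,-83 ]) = [ - 83, - 59, 21 ] 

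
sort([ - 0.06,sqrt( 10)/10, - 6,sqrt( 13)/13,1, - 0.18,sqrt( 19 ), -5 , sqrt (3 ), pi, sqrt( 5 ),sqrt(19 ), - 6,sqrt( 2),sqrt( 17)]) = [-6, - 6, - 5,  -  0.18,-0.06, sqrt( 13 ) /13,sqrt(10)/10,1,sqrt( 2 ), sqrt( 3),sqrt( 5),pi, sqrt( 17 ), sqrt( 19 ),sqrt( 19) ] 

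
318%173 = 145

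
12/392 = 3/98 = 0.03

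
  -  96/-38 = 2+10/19 = 2.53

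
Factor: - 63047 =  - 67^1*941^1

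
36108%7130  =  458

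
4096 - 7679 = - 3583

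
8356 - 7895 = 461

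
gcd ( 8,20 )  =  4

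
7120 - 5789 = 1331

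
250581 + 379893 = 630474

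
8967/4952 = 1 + 4015/4952 = 1.81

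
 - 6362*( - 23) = 146326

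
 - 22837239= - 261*87499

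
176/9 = 19 + 5/9=19.56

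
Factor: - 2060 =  - 2^2 * 5^1 *103^1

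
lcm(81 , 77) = 6237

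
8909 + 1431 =10340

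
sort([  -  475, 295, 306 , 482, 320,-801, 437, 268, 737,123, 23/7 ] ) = [ - 801 , - 475,23/7,123,268, 295, 306,  320 , 437 , 482, 737]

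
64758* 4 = 259032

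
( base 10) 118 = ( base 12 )9A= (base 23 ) 53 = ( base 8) 166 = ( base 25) 4i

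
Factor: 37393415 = 5^1 * 7478683^1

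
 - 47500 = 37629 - 85129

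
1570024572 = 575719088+994305484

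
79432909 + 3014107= 82447016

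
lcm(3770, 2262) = 11310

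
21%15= 6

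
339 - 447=-108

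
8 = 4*2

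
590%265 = 60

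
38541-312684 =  - 274143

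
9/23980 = 9/23980  =  0.00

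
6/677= 6/677 =0.01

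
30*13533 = 405990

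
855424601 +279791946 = 1135216547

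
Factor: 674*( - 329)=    - 221746  =  - 2^1*7^1*47^1*337^1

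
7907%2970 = 1967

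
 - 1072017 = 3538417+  - 4610434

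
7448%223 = 89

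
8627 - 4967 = 3660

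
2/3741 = 2/3741=0.00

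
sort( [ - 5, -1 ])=[ - 5, - 1]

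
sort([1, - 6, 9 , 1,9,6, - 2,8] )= [ - 6, - 2,1,1, 6,8, 9,9 ] 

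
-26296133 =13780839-40076972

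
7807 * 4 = 31228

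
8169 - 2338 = 5831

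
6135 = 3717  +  2418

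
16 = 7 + 9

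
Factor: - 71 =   -  71^1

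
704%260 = 184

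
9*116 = 1044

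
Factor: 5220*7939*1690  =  70036270200 = 2^3*3^2*5^2 * 13^2*17^1*29^1*467^1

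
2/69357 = 2/69357 = 0.00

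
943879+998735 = 1942614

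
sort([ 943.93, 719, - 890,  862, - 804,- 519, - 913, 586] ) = [ - 913, -890, - 804,-519,586, 719,862,  943.93] 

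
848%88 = 56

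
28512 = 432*66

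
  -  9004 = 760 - 9764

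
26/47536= 13/23768 = 0.00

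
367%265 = 102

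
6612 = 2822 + 3790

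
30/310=3/31 = 0.10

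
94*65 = 6110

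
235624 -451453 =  - 215829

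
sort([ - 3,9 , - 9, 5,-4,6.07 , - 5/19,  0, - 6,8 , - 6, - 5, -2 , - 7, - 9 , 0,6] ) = [  -  9, - 9, - 7, - 6, - 6 , - 5, - 4, - 3, -2, - 5/19,0,0,5,6,6.07, 8, 9] 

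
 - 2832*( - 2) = 5664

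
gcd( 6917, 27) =1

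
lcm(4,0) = 0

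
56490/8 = 7061+1/4 =7061.25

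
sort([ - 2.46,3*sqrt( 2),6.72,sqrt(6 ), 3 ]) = [ - 2.46, sqrt( 6),3, 3*sqrt( 2 ),6.72]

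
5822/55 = 105 + 47/55 = 105.85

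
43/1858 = 43/1858=0.02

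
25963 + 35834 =61797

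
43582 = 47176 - 3594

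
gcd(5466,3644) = 1822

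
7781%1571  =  1497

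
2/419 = 2/419 = 0.00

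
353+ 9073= 9426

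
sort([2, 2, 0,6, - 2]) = [ - 2,  0,2,2, 6 ]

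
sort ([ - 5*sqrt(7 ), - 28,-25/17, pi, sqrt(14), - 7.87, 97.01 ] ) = [  -  28, - 5*sqrt( 7),-7.87, - 25/17 , pi,sqrt(14),  97.01] 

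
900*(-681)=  - 612900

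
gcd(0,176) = 176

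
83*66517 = 5520911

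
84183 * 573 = 48236859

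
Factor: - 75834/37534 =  - 3^2 * 7^( - 2) * 11^1 = - 99/49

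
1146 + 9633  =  10779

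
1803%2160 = 1803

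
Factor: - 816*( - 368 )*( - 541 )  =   - 2^8 * 3^1*17^1*23^1*541^1= -162455808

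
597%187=36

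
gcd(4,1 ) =1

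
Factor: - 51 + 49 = - 2^1 = - 2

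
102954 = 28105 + 74849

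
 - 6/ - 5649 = 2/1883 = 0.00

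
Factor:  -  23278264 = -2^3*293^1*9931^1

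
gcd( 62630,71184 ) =2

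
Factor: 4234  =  2^1*29^1*73^1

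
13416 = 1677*8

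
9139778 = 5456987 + 3682791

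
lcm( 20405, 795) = 61215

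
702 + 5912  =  6614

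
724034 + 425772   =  1149806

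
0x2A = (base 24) 1i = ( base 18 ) 26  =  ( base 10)42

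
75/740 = 15/148 = 0.10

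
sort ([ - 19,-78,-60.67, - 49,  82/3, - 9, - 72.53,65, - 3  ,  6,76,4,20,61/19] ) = [ -78, - 72.53, - 60.67, - 49,-19,-9,-3,61/19, 4,  6,20,82/3,65,76] 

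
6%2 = 0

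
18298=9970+8328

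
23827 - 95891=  - 72064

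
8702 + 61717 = 70419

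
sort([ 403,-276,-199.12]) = [ - 276, - 199.12, 403]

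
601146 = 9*66794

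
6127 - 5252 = 875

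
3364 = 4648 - 1284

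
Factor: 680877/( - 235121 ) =  -  3^2 * 191^ ( - 1)*1231^( - 1)*75653^1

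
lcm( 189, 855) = 17955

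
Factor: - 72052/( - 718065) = 2^2* 3^( - 6)*5^(-1) * 197^(- 1 )*18013^1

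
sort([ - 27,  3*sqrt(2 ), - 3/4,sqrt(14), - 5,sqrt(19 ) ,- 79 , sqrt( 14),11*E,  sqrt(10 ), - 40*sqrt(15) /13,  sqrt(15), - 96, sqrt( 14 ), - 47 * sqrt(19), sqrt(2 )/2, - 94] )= [ - 47*sqrt(19 ), - 96, - 94, -79, - 27, - 40* sqrt(15)/13, - 5,-3/4 , sqrt( 2 )/2,sqrt( 10 ),sqrt(14 )  ,  sqrt(14), sqrt( 14),sqrt(15 ),3*sqrt( 2),sqrt( 19 ),11*E] 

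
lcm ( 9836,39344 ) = 39344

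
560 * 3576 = 2002560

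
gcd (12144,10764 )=276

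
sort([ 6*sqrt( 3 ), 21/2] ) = [ 6*sqrt(3 ), 21/2]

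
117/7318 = 117/7318=   0.02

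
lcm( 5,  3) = 15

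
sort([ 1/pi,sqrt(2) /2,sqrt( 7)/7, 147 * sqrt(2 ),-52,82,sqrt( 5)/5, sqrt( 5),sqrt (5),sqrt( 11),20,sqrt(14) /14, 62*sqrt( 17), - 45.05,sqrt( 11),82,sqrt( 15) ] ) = [-52,  -  45.05,sqrt(14 ) /14,1/pi,  sqrt( 7 ) /7,  sqrt ( 5 )/5,  sqrt( 2 )/2, sqrt( 5), sqrt( 5),sqrt( 11 ), sqrt(11 ),sqrt( 15),20, 82,82 , 147*sqrt( 2),62 * sqrt(17) ] 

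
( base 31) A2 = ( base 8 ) 470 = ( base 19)G8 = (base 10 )312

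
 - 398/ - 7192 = 199/3596 = 0.06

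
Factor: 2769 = 3^1*13^1*71^1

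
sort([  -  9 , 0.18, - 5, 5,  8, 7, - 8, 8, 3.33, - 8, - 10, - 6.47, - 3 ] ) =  [ - 10,-9, - 8, - 8, - 6.47, - 5, - 3, 0.18, 3.33, 5,7, 8,8] 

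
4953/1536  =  1651/512 = 3.22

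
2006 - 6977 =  - 4971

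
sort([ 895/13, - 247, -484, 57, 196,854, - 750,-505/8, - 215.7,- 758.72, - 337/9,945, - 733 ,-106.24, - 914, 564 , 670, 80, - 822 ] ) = [ - 914, - 822, -758.72, - 750, - 733,  -  484, - 247,-215.7, - 106.24, - 505/8,-337/9 , 57, 895/13, 80, 196,  564  ,  670, 854,945]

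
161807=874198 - 712391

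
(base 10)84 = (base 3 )10010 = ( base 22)3I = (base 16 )54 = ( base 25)39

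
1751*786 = 1376286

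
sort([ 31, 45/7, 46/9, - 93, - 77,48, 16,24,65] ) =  [ - 93,-77, 46/9 , 45/7,16, 24, 31,  48,65]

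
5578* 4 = 22312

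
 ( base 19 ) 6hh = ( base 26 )3ia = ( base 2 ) 100111001010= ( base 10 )2506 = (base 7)10210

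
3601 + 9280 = 12881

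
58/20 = 29/10 = 2.90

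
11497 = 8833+2664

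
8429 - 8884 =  - 455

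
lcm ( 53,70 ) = 3710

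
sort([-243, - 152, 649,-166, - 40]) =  [ -243, - 166, - 152, - 40,649 ]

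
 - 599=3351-3950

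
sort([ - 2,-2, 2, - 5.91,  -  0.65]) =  [ - 5.91, - 2, - 2, - 0.65, 2 ] 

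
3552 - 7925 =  - 4373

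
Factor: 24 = 2^3*3^1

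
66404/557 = 66404/557 =119.22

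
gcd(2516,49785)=1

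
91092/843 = 30364/281 = 108.06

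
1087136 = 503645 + 583491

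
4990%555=550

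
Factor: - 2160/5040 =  - 3^1 * 7^(-1 )= -3/7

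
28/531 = 28/531 = 0.05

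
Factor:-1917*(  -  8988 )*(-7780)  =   - 2^4*3^4 * 5^1*7^1*71^1*107^1*389^1  =  - 134049368880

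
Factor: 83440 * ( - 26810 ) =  - 2237026400=-2^5*5^2 *7^2*149^1*383^1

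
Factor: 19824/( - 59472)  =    -  3^(-1)= - 1/3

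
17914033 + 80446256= 98360289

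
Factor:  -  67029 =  - 3^1*22343^1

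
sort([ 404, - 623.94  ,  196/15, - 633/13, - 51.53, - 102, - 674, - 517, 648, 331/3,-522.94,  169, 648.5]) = [ - 674, - 623.94, - 522.94, - 517,-102,  -  51.53, - 633/13, 196/15, 331/3, 169, 404,648,648.5] 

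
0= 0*1305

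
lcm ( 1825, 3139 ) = 78475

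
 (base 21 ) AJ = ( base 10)229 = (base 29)7q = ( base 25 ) 94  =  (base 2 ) 11100101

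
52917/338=52917/338= 156.56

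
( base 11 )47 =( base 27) 1O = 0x33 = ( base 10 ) 51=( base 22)27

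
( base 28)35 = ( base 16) 59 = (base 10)89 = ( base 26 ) 3B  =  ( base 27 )38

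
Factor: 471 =3^1 * 157^1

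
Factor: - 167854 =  - 2^1*23^1*41^1 * 89^1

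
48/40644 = 4/3387 = 0.00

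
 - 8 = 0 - 8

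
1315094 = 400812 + 914282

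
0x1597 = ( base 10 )5527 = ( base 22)B95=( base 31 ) 5N9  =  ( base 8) 12627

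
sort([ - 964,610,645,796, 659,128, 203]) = [ - 964, 128, 203,  610 , 645,659, 796] 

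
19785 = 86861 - 67076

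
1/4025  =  1/4025 = 0.00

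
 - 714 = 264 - 978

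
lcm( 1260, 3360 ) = 10080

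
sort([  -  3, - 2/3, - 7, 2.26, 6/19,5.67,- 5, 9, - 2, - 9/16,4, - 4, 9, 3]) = [ - 7,-5, - 4, - 3, - 2, - 2/3, -9/16,  6/19,2.26,3, 4, 5.67, 9, 9 ]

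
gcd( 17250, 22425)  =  1725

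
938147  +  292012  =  1230159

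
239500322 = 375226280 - 135725958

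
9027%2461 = 1644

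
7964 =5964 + 2000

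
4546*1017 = 4623282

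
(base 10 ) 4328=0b1000011101000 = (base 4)1003220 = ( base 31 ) 4fj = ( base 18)d68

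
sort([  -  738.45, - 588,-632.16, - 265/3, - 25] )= [  -  738.45, - 632.16, - 588, - 265/3,  -  25] 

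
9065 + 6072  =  15137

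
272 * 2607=709104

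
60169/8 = 7521 + 1/8=7521.12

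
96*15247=1463712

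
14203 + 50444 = 64647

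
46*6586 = 302956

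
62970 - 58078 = 4892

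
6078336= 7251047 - 1172711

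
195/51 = 65/17 = 3.82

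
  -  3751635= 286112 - 4037747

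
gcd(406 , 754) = 58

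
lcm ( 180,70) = 1260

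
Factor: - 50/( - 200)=2^( - 2)= 1/4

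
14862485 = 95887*155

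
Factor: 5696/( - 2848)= - 2^1 = - 2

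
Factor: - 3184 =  - 2^4 * 199^1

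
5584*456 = 2546304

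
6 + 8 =14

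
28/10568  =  7/2642   =  0.00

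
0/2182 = 0 = 0.00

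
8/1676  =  2/419 = 0.00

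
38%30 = 8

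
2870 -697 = 2173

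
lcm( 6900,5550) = 255300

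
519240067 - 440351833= 78888234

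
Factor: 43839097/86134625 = 5^( - 3)*29^1*643^1 * 2351^1*689077^( - 1)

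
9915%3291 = 42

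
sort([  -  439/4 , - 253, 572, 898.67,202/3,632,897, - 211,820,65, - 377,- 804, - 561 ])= [ - 804, - 561, - 377, - 253, - 211,-439/4, 65,202/3, 572,632,820,  897,898.67 ] 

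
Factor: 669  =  3^1 * 223^1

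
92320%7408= 3424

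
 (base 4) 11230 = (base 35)AE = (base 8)554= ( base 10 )364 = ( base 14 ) 1c0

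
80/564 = 20/141  =  0.14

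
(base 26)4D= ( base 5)432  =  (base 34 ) 3F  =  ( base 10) 117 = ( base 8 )165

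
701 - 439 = 262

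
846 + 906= 1752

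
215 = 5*43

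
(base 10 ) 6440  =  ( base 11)4925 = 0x1928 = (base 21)ECE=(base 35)590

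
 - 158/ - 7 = 158/7 = 22.57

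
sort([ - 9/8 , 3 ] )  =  [- 9/8,  3]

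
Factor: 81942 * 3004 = 2^3* 3^1*7^1*751^1*1951^1 = 246153768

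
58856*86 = 5061616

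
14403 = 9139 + 5264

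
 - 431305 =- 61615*7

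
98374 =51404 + 46970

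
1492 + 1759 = 3251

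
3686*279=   1028394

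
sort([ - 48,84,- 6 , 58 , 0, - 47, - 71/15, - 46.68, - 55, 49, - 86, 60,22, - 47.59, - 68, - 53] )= [ - 86, -68, - 55, - 53, - 48 , - 47.59, -47, - 46.68, - 6,-71/15 , 0, 22,  49,58,  60, 84] 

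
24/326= 12/163=0.07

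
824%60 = 44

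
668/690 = 334/345 = 0.97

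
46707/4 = 46707/4 = 11676.75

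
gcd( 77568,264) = 24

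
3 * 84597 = 253791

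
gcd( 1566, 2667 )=3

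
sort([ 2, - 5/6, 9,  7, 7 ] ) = [ - 5/6, 2,  7, 7, 9]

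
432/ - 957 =- 1 + 175/319 = - 0.45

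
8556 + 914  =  9470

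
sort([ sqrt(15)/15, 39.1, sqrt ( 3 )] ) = [sqrt(15 )/15,sqrt (3 ),39.1]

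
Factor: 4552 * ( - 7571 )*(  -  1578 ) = 2^4 * 3^1 * 67^1 * 113^1*263^1 * 569^1 = 54382916976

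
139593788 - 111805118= 27788670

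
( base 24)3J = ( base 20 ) 4b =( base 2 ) 1011011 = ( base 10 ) 91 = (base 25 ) 3G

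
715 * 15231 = 10890165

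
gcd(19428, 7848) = 12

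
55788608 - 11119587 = 44669021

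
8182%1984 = 246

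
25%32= 25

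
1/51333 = 1/51333=0.00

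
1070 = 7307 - 6237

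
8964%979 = 153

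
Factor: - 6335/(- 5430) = 2^( - 1)*3^( - 1 )*7^1 =7/6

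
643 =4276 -3633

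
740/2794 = 370/1397  =  0.26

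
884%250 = 134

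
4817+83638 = 88455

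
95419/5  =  19083 + 4/5  =  19083.80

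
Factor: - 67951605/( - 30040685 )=13590321/6008137 = 3^1*1091^ (-1 )*5507^(-1) * 4530107^1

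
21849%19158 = 2691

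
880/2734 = 440/1367 = 0.32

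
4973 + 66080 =71053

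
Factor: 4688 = 2^4*293^1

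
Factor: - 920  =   - 2^3*5^1*23^1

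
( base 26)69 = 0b10100101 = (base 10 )165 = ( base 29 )5K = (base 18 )93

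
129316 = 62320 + 66996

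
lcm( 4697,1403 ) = 108031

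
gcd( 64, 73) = 1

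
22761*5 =113805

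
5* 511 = 2555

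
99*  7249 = 717651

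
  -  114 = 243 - 357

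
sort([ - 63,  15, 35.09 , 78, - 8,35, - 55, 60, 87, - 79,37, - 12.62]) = [ - 79,  -  63, - 55,-12.62,-8,15,35,35.09, 37,60,78, 87] 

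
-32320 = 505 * ( -64)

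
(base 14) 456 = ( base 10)860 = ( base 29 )10J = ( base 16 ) 35C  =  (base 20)230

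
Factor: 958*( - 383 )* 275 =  - 2^1*5^2*11^1*383^1*479^1 = - 100901350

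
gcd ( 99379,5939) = 1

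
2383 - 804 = 1579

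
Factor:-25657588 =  - 2^2*11^1 * 583127^1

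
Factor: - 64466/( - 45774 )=32233/22887= 3^(  -  2)*2543^(  -  1 )*32233^1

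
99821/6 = 99821/6 = 16636.83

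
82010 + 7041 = 89051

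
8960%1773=95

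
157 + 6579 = 6736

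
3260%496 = 284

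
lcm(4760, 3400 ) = 23800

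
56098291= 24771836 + 31326455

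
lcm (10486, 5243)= 10486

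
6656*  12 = 79872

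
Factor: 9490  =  2^1 * 5^1*13^1*73^1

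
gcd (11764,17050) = 2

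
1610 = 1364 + 246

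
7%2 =1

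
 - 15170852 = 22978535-38149387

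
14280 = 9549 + 4731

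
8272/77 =107 +3/7 = 107.43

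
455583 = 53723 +401860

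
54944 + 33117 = 88061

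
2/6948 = 1/3474=0.00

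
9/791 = 9/791 = 0.01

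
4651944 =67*69432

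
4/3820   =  1/955= 0.00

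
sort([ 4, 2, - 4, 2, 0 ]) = [ - 4, 0 , 2, 2, 4 ] 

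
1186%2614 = 1186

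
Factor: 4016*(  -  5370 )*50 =  -  2^6 * 3^1*5^3 * 179^1 * 251^1= - 1078296000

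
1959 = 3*653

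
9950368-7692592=2257776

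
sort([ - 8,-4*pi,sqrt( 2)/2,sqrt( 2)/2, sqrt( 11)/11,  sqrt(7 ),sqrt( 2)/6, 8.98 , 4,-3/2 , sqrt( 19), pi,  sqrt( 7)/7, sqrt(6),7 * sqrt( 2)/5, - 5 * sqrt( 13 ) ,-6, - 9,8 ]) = [-5 * sqrt(13), - 4 * pi, - 9,  -  8,  -  6, - 3/2, sqrt ( 2 )/6,sqrt(11)/11,sqrt(7 ) /7,sqrt(2)/2,sqrt( 2)/2,7*sqrt( 2)/5,sqrt( 6), sqrt(7),pi,  4, sqrt(19), 8,8.98]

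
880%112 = 96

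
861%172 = 1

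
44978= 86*523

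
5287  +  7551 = 12838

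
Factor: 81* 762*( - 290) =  - 2^2*3^5 * 5^1*29^1*127^1 = - 17899380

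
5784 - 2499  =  3285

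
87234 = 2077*42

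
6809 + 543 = 7352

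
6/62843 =6/62843 = 0.00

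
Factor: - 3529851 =  -  3^1*13^1 *29^1 * 3121^1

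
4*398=1592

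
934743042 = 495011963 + 439731079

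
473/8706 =473/8706  =  0.05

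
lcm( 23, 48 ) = 1104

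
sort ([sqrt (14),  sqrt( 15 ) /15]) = [sqrt( 15)/15,sqrt( 14) ] 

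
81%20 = 1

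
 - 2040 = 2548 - 4588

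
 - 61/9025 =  - 61/9025= - 0.01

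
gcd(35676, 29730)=5946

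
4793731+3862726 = 8656457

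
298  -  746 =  - 448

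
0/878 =0 = 0.00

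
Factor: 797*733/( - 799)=-584201/799 = -  17^( - 1)*47^(-1 )*733^1*797^1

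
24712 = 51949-27237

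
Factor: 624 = 2^4*3^1*13^1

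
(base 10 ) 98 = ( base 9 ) 118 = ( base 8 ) 142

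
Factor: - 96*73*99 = - 2^5 * 3^3*11^1*73^1 = - 693792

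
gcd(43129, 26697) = 1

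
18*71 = 1278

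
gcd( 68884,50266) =2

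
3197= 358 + 2839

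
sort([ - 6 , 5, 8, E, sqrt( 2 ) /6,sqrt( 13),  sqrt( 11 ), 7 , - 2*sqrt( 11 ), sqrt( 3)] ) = [  -  2 * sqrt( 11 ),  -  6, sqrt( 2)/6, sqrt ( 3), E, sqrt(11), sqrt(13 ), 5, 7, 8]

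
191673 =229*837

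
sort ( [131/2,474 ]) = [ 131/2,  474]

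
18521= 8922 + 9599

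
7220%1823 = 1751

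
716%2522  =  716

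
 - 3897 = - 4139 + 242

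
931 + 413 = 1344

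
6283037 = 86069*73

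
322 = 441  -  119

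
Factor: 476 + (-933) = -457^1 = - 457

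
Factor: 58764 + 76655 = 135419= 191^1 * 709^1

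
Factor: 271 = 271^1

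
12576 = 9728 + 2848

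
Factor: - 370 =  - 2^1*5^1*37^1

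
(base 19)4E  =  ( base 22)42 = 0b1011010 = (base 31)2s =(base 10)90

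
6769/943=6769/943 = 7.18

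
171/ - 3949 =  - 171/3949 = - 0.04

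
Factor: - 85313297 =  - 85313297^1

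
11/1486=11/1486 = 0.01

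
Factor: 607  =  607^1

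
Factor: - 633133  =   -633133^1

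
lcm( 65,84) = 5460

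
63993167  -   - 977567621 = 1041560788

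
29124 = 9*3236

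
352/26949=352/26949 = 0.01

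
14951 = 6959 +7992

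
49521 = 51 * 971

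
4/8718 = 2/4359 = 0.00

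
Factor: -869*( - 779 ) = 676951 = 11^1*19^1*41^1*79^1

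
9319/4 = 9319/4 = 2329.75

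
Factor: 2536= 2^3*317^1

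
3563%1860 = 1703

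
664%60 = 4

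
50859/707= 50859/707 = 71.94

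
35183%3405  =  1133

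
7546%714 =406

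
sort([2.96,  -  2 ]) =[ - 2,2.96]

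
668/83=668/83 = 8.05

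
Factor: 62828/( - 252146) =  - 226/907 = - 2^1 * 113^1 * 907^(  -  1) 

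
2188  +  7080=9268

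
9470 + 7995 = 17465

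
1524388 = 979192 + 545196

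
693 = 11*63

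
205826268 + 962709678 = 1168535946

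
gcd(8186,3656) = 2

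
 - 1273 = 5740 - 7013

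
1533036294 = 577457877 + 955578417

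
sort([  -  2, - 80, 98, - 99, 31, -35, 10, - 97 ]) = [-99,-97,- 80, - 35,  -  2, 10, 31,98]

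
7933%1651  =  1329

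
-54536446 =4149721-58686167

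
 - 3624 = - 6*604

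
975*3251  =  3169725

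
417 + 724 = 1141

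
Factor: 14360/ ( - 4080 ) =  - 359/102 = - 2^( - 1)*3^(-1 )*17^ (  -  1)*359^1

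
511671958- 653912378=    - 142240420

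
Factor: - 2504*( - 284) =2^5*71^1*313^1 = 711136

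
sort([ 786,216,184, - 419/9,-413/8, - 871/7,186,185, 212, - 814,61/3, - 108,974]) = [-814, - 871/7,- 108, - 413/8,-419/9, 61/3,184, 185,186,212,  216 , 786, 974]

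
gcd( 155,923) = 1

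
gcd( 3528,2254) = 98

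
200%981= 200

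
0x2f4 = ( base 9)1030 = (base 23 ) 19k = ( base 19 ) 21f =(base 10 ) 756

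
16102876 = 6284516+9818360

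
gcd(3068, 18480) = 4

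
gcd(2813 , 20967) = 29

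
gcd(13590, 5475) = 15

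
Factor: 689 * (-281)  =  -193609   =  -  13^1 * 53^1*281^1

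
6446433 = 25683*251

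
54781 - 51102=3679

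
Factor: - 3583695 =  - 3^1*5^1*173^1 * 1381^1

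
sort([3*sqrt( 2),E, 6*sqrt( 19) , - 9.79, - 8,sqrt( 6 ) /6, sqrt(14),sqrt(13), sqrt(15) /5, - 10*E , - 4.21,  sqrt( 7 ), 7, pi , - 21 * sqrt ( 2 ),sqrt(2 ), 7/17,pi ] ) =[  -  21*sqrt( 2 ), - 10*E,-9.79  , - 8, - 4.21, sqrt(6 )/6, 7/17, sqrt(15)/5, sqrt( 2), sqrt( 7), E, pi,pi, sqrt( 13), sqrt ( 14 ),3 *sqrt(2),  7, 6*sqrt( 19 ) ] 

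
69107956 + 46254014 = 115361970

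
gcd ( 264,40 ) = 8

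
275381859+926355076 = 1201736935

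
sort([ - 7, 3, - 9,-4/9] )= [ - 9, - 7, - 4/9, 3 ] 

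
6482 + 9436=15918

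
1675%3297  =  1675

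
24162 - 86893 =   -  62731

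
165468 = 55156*3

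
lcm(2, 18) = 18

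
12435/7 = 12435/7=1776.43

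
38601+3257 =41858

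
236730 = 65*3642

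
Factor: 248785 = 5^1*49757^1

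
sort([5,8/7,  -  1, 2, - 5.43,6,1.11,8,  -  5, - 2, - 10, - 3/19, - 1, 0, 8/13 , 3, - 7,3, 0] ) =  [ - 10, - 7, - 5.43  , - 5, - 2, - 1, - 1 , - 3/19, 0 , 0, 8/13,1.11 , 8/7, 2, 3, 3,5, 6,8 ]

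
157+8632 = 8789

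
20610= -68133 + 88743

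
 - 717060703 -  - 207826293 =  - 509234410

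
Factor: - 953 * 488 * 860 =  -  399955040 = -  2^5*5^1 *43^1 * 61^1*953^1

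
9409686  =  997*9438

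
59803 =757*79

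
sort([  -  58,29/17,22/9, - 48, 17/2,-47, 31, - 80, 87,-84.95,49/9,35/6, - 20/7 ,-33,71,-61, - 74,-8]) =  [-84.95, -80, - 74, - 61 , -58, - 48, - 47,- 33 , - 8, - 20/7,29/17,22/9, 49/9,35/6, 17/2, 31, 71  ,  87] 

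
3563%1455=653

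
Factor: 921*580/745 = 106836/149 = 2^2 * 3^1*29^1*  149^( - 1 )*307^1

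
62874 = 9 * 6986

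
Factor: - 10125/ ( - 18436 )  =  2^( - 2)*3^4*5^3*11^( - 1)*419^( - 1 ) 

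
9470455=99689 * 95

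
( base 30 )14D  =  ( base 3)1102021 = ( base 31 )12A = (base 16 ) 409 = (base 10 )1033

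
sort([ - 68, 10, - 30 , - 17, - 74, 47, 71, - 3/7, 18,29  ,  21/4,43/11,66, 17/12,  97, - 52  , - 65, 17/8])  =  [ - 74, - 68 , - 65,  -  52, - 30,-17, - 3/7, 17/12, 17/8 , 43/11,21/4, 10,18, 29 , 47,66,71,97 ]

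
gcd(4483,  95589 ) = 1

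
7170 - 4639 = 2531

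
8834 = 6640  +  2194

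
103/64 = 1+ 39/64 = 1.61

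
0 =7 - 7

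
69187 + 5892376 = 5961563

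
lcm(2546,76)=5092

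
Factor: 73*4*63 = 2^2*3^2*7^1* 73^1 = 18396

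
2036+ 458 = 2494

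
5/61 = 5/61 = 0.08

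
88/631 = 88/631 = 0.14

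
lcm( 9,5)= 45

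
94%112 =94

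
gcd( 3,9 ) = 3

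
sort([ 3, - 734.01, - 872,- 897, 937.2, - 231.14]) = [ - 897, - 872, - 734.01,  -  231.14,3, 937.2]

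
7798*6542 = 51014516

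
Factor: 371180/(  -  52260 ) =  - 3^(  -  1 )*13^ (- 1 )*277^1= -277/39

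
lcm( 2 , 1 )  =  2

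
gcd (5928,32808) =24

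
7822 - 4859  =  2963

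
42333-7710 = 34623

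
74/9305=74/9305 = 0.01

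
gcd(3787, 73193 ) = 1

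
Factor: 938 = 2^1*7^1*67^1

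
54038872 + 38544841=92583713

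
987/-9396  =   - 1 + 2803/3132=- 0.11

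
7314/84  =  87+1/14 = 87.07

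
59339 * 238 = 14122682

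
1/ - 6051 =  - 1/6051 = - 0.00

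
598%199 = 1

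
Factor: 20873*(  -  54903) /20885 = - 3^1 * 5^( - 1)*4177^( - 1)*18301^1 * 20873^1 = - 1145990319/20885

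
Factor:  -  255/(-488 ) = 2^ (-3)*3^1 * 5^1 * 17^1*61^( - 1)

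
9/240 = 3/80 =0.04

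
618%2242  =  618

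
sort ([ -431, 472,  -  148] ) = [ - 431, - 148, 472] 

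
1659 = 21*79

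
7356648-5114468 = 2242180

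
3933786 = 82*47973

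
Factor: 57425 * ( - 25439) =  - 1460834575 = - 5^2 *2297^1  *25439^1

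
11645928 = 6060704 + 5585224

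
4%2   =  0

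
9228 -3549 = 5679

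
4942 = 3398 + 1544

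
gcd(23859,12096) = 9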